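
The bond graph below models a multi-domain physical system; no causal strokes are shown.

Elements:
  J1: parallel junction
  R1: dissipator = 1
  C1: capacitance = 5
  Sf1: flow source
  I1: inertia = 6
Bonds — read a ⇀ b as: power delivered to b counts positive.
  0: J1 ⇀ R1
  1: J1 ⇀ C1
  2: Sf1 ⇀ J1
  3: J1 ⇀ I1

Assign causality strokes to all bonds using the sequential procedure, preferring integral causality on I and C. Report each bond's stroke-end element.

β2 stroke→Sf1  (Sf1: flow source, stroke at near end)
β1 stroke→J1  (C1 outputs effort q/C1)
β0 stroke→R1  (J1 effort already set via bond 1)
β3 stroke→I1  (common-e at J1 fixed by 1)

#0 stroke→R1
#1 stroke→J1
#2 stroke→Sf1
#3 stroke→I1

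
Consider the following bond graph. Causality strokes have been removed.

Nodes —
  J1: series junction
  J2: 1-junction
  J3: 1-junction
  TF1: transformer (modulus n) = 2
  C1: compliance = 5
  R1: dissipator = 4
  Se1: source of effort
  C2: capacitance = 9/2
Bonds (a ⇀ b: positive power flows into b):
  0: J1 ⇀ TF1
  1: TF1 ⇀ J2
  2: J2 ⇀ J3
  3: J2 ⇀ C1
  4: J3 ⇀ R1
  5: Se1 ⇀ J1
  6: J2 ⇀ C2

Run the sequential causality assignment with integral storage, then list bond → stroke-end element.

b0 stroke at TF1
b1 stroke at J2
b2 stroke at J3
b3 stroke at J2
b4 stroke at R1
b5 stroke at J1
b6 stroke at J2

β5 stroke→J1  (Se1 (Se) sets effort on bond)
β0 stroke→TF1  (only one flow-in slot at J1)
β1 stroke→J2  (through TF1, causality passes straight; one stroke at TF1)
β3 stroke→J2  (C1 outputs effort q/C1)
β6 stroke→J2  (C2: C, integral causality)
β2 stroke→J3  (J2: last free bond brings flow in)
β4 stroke→R1  (closing 1-jn rule on J3)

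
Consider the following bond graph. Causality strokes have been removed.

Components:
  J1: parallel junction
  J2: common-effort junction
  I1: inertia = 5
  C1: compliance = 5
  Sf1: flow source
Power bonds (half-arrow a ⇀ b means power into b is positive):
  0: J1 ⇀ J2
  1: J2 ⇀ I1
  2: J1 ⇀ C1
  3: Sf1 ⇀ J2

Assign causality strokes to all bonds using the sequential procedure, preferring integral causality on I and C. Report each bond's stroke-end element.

β0 |J2
β1 |I1
β2 |J1
β3 |Sf1

β3 |Sf1  (Sf1: flow source, stroke at near end)
β1 |I1  (I1 outputs flow p/I1)
β0 |J2  (closing 0-jn rule on J2)
β2 |J1  (closing 0-jn rule on J1)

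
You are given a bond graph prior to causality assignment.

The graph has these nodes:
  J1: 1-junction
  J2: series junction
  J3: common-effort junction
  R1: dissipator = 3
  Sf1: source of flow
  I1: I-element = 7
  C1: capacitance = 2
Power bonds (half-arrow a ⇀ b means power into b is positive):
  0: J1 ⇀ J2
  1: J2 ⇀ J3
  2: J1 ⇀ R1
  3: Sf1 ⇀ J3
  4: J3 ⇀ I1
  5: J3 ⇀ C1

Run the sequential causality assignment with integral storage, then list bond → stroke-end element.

bond 0 |J1
bond 1 |J2
bond 2 |R1
bond 3 |Sf1
bond 4 |I1
bond 5 |J3

β3 →Sf1  (Sf1 (Sf) sets flow on bond)
β4 →I1  (prefer integral on I1)
β5 →J3  (C1 outputs effort q/C1)
β1 →J2  (J3: bond 5 brought effort, rest push out)
β0 →J1  (J2 needs exactly one f-in)
β2 →R1  (J1 needs exactly one f-in)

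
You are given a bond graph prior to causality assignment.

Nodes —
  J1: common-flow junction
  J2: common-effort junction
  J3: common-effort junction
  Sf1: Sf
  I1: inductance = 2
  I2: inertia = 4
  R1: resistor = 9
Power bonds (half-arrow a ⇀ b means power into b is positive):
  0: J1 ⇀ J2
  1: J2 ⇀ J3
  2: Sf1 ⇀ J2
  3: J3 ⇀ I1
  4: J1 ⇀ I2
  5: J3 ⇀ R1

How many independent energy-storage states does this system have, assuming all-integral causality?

2  (I1, I2 all integral)

bond 2 stroke at Sf1  (Sf1: flow source, stroke at near end)
bond 3 stroke at I1  (I1 outputs flow p/I1)
bond 4 stroke at I2  (I2: I, integral causality)
bond 0 stroke at J1  (common-f at J1 fixed by 4)
bond 1 stroke at J2  (closing 0-jn rule on J2)
bond 5 stroke at J3  (only one effort-in slot at J3)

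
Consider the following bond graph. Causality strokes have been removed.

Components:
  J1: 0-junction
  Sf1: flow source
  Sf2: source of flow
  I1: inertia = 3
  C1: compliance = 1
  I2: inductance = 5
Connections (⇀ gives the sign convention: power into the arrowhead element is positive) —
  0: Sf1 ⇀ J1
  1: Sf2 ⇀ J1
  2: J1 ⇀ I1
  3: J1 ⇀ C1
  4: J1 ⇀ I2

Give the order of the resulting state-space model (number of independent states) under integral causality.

3  (C1, I1, I2 all integral)

β0 stroke→Sf1  (Sf1 fixes flow; stroke at Sf1)
β1 stroke→Sf2  (Sf2 fixes flow; stroke at Sf2)
β2 stroke→I1  (prefer integral on I1)
β3 stroke→J1  (prefer integral on C1)
β4 stroke→I2  (0-jn J1 has e-setter on 3)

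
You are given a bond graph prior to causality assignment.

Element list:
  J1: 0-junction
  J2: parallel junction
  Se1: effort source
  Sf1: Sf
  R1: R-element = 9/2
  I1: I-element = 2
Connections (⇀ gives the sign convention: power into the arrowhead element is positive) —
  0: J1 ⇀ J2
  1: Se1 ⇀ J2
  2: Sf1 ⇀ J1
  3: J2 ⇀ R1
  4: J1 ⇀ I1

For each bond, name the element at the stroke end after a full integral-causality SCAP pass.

β0 stroke→J1
β1 stroke→J2
β2 stroke→Sf1
β3 stroke→R1
β4 stroke→I1

b1 →J2  (Se1 fixes effort; stroke away)
b2 →Sf1  (source Sf1 imposes f)
b0 →J1  (common-e at J2 fixed by 1)
b3 →R1  (J2: bond 1 brought effort, rest push out)
b4 →I1  (0-jn J1 has e-setter on 0)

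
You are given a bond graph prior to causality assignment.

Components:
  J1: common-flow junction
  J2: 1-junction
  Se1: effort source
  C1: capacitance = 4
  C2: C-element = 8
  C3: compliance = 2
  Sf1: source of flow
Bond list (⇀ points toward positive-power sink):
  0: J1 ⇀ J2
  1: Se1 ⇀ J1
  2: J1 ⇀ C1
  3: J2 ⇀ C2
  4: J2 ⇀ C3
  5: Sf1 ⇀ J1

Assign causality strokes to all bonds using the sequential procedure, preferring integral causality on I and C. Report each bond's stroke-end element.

b0 stroke at J1
b1 stroke at J1
b2 stroke at J1
b3 stroke at J2
b4 stroke at J2
b5 stroke at Sf1

#1 →J1  (source Se1 imposes e)
#5 →Sf1  (Sf1: flow source, stroke at near end)
#0 →J1  (common-f at J1 fixed by 5)
#2 →J1  (J1 flow already set via bond 5)
#3 →J2  (J2 flow already set via bond 0)
#4 →J2  (common-f at J2 fixed by 0)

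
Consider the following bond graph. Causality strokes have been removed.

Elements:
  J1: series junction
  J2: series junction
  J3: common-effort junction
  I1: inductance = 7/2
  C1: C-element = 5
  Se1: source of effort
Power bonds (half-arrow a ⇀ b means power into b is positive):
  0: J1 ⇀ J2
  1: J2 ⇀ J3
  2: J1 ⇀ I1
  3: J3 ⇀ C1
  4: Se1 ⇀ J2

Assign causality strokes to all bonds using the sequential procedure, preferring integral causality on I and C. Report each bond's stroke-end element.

b0 |J1
b1 |J2
b2 |I1
b3 |J3
b4 |J2

β4 stroke at J2  (Se1 fixes effort; stroke away)
β2 stroke at I1  (I1 integral (f out))
β0 stroke at J1  (common-f at J1 fixed by 2)
β1 stroke at J2  (1-jn J2 has f-setter on 0)
β3 stroke at J3  (J3 needs exactly one e-in)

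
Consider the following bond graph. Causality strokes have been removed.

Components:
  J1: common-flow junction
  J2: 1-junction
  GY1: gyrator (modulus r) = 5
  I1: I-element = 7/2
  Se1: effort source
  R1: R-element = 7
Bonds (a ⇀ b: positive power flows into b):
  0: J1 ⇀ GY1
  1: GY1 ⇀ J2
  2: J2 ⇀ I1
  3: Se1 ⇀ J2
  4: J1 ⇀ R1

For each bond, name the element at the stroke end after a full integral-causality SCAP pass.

bond 0 →J1
bond 1 →J2
bond 2 →I1
bond 3 →J2
bond 4 →R1

β3 stroke at J2  (Se1 (Se) sets effort on bond)
β2 stroke at I1  (I1 outputs flow p/I1)
β1 stroke at J2  (J2 flow already set via bond 2)
β0 stroke at J1  (GY1 both-in/both-out from 1)
β4 stroke at R1  (J1: last free bond brings flow in)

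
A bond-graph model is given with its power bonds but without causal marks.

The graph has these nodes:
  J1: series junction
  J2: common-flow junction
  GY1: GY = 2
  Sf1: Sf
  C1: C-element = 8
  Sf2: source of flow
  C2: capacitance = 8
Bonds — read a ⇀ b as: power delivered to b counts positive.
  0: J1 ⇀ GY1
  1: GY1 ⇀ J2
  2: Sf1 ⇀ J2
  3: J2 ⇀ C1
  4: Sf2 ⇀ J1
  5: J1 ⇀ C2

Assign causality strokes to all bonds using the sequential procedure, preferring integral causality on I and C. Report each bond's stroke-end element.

β2 →Sf1  (Sf1 fixes flow; stroke at Sf1)
β4 →Sf2  (Sf2 (Sf) sets flow on bond)
β0 →J1  (1-jn J1 has f-setter on 4)
β5 →J1  (common-f at J1 fixed by 4)
β1 →J2  (J2 flow already set via bond 2)
β3 →J2  (1-jn J2 has f-setter on 2)

b0 |J1
b1 |J2
b2 |Sf1
b3 |J2
b4 |Sf2
b5 |J1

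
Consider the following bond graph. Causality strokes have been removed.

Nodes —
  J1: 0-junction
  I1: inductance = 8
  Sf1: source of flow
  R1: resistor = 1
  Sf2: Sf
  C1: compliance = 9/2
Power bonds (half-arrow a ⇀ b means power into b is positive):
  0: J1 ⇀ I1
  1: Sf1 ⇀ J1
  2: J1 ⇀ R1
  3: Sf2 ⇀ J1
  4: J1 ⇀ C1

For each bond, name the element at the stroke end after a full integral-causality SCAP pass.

b0 stroke→I1
b1 stroke→Sf1
b2 stroke→R1
b3 stroke→Sf2
b4 stroke→J1

b1 stroke at Sf1  (Sf1 fixes flow; stroke at Sf1)
b3 stroke at Sf2  (Sf2 (Sf) sets flow on bond)
b0 stroke at I1  (I1: I, integral causality)
b4 stroke at J1  (C1 outputs effort q/C1)
b2 stroke at R1  (common-e at J1 fixed by 4)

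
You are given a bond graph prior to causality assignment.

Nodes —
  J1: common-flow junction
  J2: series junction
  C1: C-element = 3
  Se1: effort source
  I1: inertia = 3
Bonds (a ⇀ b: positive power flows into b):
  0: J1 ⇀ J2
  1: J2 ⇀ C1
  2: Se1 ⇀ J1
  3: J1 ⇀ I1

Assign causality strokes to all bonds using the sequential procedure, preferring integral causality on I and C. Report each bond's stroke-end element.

b0 |J1
b1 |J2
b2 |J1
b3 |I1

b2 →J1  (Se1 (Se) sets effort on bond)
b1 →J2  (C1: C, integral causality)
b0 →J1  (J2: last free bond brings flow in)
b3 →I1  (only one flow-in slot at J1)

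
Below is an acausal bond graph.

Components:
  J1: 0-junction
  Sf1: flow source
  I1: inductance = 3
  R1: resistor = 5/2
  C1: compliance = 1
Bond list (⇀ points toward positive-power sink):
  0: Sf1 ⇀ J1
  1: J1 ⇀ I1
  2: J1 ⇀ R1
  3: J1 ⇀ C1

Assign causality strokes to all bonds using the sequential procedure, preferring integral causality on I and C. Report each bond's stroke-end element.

b0 →Sf1  (Sf1: flow source, stroke at near end)
b1 →I1  (I1 outputs flow p/I1)
b3 →J1  (C1 outputs effort q/C1)
b2 →R1  (common-e at J1 fixed by 3)

#0 →Sf1
#1 →I1
#2 →R1
#3 →J1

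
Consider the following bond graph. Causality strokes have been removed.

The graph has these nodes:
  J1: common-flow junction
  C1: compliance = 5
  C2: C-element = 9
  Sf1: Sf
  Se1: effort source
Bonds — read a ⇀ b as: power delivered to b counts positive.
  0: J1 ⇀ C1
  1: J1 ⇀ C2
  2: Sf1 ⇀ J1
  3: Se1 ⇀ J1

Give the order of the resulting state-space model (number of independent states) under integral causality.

b2 |Sf1  (Sf1 (Sf) sets flow on bond)
b3 |J1  (Se1 (Se) sets effort on bond)
b0 |J1  (1-jn J1 has f-setter on 2)
b1 |J1  (1-jn J1 has f-setter on 2)

2  (C1, C2 all integral)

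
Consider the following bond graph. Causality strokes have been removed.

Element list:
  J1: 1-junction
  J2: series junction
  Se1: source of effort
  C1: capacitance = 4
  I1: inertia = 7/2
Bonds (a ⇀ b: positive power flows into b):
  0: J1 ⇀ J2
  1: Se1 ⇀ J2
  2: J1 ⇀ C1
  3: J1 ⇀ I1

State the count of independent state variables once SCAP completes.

2  (C1, I1 all integral)

bond 1 →J2  (source Se1 imposes e)
bond 0 →J1  (J2: last free bond brings flow in)
bond 2 →J1  (prefer integral on C1)
bond 3 →I1  (only one flow-in slot at J1)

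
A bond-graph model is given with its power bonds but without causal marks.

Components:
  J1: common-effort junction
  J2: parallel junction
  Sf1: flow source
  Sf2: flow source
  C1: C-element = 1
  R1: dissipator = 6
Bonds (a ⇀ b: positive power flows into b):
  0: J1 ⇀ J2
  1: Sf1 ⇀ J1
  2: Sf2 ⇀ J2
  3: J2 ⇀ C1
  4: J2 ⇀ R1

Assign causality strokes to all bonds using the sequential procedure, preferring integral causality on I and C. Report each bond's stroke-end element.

bond 0 stroke at J1
bond 1 stroke at Sf1
bond 2 stroke at Sf2
bond 3 stroke at J2
bond 4 stroke at R1

bond 1 stroke at Sf1  (Sf1: flow source, stroke at near end)
bond 2 stroke at Sf2  (Sf2 (Sf) sets flow on bond)
bond 0 stroke at J1  (only one effort-in slot at J1)
bond 3 stroke at J2  (prefer integral on C1)
bond 4 stroke at R1  (J2 effort already set via bond 3)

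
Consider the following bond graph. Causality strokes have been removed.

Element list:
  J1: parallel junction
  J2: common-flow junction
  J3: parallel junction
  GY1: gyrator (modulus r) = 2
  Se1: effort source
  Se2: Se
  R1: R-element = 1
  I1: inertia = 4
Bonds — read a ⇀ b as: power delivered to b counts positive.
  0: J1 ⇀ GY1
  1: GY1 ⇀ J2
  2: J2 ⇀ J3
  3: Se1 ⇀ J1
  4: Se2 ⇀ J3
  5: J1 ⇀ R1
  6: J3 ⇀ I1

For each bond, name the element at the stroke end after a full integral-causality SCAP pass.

bond 0 stroke→GY1
bond 1 stroke→GY1
bond 2 stroke→J2
bond 3 stroke→J1
bond 4 stroke→J3
bond 5 stroke→R1
bond 6 stroke→I1

b3 →J1  (source Se1 imposes e)
b4 →J3  (source Se2 imposes e)
b0 →GY1  (J1 effort already set via bond 3)
b5 →R1  (J1: bond 3 brought effort, rest push out)
b2 →J2  (common-e at J3 fixed by 4)
b6 →I1  (J3: bond 4 brought effort, rest push out)
b1 →GY1  (GY1: gyrator matches bond 0)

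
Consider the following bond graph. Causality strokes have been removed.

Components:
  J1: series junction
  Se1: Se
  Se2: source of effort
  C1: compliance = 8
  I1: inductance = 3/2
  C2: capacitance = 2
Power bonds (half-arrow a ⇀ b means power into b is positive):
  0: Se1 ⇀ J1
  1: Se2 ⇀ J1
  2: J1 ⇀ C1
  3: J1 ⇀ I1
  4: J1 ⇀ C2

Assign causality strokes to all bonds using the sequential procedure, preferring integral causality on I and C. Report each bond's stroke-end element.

β0 |J1  (Se1 fixes effort; stroke away)
β1 |J1  (Se2 fixes effort; stroke away)
β2 |J1  (C1: C, integral causality)
β3 |I1  (I1: I, integral causality)
β4 |J1  (common-f at J1 fixed by 3)

bond 0 →J1
bond 1 →J1
bond 2 →J1
bond 3 →I1
bond 4 →J1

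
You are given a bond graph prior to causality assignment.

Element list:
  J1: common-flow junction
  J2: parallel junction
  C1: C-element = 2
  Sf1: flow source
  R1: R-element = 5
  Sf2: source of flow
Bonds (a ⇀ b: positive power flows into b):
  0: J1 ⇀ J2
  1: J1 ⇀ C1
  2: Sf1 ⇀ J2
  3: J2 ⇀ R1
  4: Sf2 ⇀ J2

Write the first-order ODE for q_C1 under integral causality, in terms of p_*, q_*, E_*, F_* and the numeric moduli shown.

dq_C1/dt = -F_Sf1 - F_Sf2 - q_C1/10

#2 stroke at Sf1  (Sf1: flow source, stroke at near end)
#4 stroke at Sf2  (source Sf2 imposes f)
#1 stroke at J1  (C1 outputs effort q/C1)
#0 stroke at J2  (J1: last free bond brings flow in)
#3 stroke at R1  (0-jn J2 has e-setter on 0)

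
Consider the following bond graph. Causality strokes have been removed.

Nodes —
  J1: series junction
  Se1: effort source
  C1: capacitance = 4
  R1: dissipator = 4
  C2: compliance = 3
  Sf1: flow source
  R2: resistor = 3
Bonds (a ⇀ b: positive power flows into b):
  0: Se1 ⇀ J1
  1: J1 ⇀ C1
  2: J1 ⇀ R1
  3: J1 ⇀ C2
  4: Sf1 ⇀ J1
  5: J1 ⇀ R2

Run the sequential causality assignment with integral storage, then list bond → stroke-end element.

#0 |J1  (source Se1 imposes e)
#4 |Sf1  (source Sf1 imposes f)
#1 |J1  (J1 flow already set via bond 4)
#2 |J1  (common-f at J1 fixed by 4)
#3 |J1  (common-f at J1 fixed by 4)
#5 |J1  (J1 flow already set via bond 4)

β0 stroke→J1
β1 stroke→J1
β2 stroke→J1
β3 stroke→J1
β4 stroke→Sf1
β5 stroke→J1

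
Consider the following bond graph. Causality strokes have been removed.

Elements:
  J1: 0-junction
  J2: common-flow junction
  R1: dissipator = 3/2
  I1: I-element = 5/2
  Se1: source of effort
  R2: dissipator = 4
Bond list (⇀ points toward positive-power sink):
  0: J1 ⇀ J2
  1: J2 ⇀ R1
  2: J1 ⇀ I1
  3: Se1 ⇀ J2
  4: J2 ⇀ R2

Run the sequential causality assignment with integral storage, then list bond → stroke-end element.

bond 0 stroke at J1
bond 1 stroke at J2
bond 2 stroke at I1
bond 3 stroke at J2
bond 4 stroke at J2

b3 stroke at J2  (Se1: effort source, stroke at far end)
b2 stroke at I1  (I1 integral (f out))
b0 stroke at J1  (only one effort-in slot at J1)
b1 stroke at J2  (1-jn J2 has f-setter on 0)
b4 stroke at J2  (common-f at J2 fixed by 0)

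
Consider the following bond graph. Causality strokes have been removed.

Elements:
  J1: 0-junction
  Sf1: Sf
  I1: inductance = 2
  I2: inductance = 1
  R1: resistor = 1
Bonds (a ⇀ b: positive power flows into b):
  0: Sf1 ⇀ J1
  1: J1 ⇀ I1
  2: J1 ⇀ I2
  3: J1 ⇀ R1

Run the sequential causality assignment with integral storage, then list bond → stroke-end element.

b0 stroke→Sf1
b1 stroke→I1
b2 stroke→I2
b3 stroke→J1

#0 |Sf1  (Sf1 (Sf) sets flow on bond)
#1 |I1  (I1 outputs flow p/I1)
#2 |I2  (I2: I, integral causality)
#3 |J1  (J1: last free bond brings effort in)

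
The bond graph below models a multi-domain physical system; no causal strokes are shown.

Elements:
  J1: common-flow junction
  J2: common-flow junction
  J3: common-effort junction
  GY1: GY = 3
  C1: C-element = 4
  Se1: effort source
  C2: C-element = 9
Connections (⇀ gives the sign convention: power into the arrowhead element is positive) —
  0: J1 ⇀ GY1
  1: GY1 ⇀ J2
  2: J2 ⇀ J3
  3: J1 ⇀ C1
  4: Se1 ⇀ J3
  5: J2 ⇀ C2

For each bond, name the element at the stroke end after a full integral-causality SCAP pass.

β0 stroke at GY1
β1 stroke at GY1
β2 stroke at J2
β3 stroke at J1
β4 stroke at J3
β5 stroke at J2

bond 4 stroke at J3  (source Se1 imposes e)
bond 2 stroke at J2  (0-jn J3 has e-setter on 4)
bond 3 stroke at J1  (C1 integral (e out))
bond 0 stroke at GY1  (J1: last free bond brings flow in)
bond 1 stroke at GY1  (GY1 both-in/both-out from 0)
bond 5 stroke at J2  (1-jn J2 has f-setter on 1)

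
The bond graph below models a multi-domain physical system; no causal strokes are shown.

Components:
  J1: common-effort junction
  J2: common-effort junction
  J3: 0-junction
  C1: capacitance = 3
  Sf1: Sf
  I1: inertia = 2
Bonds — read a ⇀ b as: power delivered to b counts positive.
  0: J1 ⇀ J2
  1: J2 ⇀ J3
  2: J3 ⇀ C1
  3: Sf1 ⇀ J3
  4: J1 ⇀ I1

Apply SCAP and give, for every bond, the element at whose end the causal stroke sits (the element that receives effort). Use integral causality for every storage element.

bond 0 |J1
bond 1 |J2
bond 2 |J3
bond 3 |Sf1
bond 4 |I1

#3 →Sf1  (Sf1 fixes flow; stroke at Sf1)
#2 →J3  (C1 integral (e out))
#1 →J2  (J3 effort already set via bond 2)
#0 →J1  (J2 effort already set via bond 1)
#4 →I1  (J1 effort already set via bond 0)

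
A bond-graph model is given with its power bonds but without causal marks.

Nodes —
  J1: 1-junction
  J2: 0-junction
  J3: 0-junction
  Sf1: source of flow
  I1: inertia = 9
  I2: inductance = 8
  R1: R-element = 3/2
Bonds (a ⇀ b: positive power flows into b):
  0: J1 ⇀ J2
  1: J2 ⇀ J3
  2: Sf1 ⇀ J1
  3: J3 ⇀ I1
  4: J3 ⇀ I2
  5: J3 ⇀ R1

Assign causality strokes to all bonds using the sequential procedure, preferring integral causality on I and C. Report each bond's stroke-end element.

b2 stroke→Sf1  (Sf1 (Sf) sets flow on bond)
b0 stroke→J1  (1-jn J1 has f-setter on 2)
b1 stroke→J2  (J2: last free bond brings effort in)
b3 stroke→I1  (I1 outputs flow p/I1)
b4 stroke→I2  (prefer integral on I2)
b5 stroke→J3  (J3 needs exactly one e-in)

bond 0 →J1
bond 1 →J2
bond 2 →Sf1
bond 3 →I1
bond 4 →I2
bond 5 →J3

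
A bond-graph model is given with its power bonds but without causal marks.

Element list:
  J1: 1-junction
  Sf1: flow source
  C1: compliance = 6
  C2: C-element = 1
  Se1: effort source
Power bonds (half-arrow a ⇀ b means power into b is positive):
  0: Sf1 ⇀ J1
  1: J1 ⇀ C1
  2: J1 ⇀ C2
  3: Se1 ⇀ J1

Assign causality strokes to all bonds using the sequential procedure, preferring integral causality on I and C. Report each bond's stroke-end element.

bond 0 →Sf1
bond 1 →J1
bond 2 →J1
bond 3 →J1

b0 |Sf1  (Sf1: flow source, stroke at near end)
b3 |J1  (Se1: effort source, stroke at far end)
b1 |J1  (common-f at J1 fixed by 0)
b2 |J1  (J1: bond 0 brought flow, rest push out)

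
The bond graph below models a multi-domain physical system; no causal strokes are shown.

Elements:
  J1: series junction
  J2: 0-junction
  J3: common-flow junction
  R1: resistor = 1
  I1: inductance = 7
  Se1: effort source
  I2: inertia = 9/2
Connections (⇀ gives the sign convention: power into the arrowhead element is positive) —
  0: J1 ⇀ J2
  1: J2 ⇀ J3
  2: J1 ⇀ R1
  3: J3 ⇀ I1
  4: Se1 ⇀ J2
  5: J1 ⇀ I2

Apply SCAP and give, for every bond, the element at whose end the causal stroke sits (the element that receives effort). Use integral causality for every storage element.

b0 stroke at J1
b1 stroke at J3
b2 stroke at J1
b3 stroke at I1
b4 stroke at J2
b5 stroke at I2

β4 |J2  (Se1 fixes effort; stroke away)
β0 |J1  (J2 effort already set via bond 4)
β1 |J3  (common-e at J2 fixed by 4)
β3 |I1  (J3 needs exactly one f-in)
β5 |I2  (prefer integral on I2)
β2 |J1  (1-jn J1 has f-setter on 5)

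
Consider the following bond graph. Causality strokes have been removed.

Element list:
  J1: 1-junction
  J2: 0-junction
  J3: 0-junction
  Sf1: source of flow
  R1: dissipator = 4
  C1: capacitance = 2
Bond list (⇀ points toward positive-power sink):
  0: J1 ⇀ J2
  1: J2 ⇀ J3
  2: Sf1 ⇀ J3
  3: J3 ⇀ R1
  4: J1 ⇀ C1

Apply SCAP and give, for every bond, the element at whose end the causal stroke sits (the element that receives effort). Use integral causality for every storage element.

#0 stroke→J2
#1 stroke→J3
#2 stroke→Sf1
#3 stroke→R1
#4 stroke→J1

bond 2 stroke→Sf1  (Sf1: flow source, stroke at near end)
bond 4 stroke→J1  (C1 outputs effort q/C1)
bond 0 stroke→J2  (J1: last free bond brings flow in)
bond 1 stroke→J3  (J2: bond 0 brought effort, rest push out)
bond 3 stroke→R1  (J3: bond 1 brought effort, rest push out)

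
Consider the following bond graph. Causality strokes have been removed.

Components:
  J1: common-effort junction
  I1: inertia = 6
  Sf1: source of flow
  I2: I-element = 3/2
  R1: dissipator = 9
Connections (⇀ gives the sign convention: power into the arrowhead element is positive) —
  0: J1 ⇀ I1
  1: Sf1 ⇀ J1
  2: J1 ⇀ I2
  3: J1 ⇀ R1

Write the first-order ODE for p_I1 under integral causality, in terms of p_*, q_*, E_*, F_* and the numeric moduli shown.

dp_I1/dt = 9*F_Sf1 - 3*p_I1/2 - 6*p_I2

#1 stroke→Sf1  (Sf1 fixes flow; stroke at Sf1)
#0 stroke→I1  (I1 integral (f out))
#2 stroke→I2  (I2 outputs flow p/I2)
#3 stroke→J1  (J1: last free bond brings effort in)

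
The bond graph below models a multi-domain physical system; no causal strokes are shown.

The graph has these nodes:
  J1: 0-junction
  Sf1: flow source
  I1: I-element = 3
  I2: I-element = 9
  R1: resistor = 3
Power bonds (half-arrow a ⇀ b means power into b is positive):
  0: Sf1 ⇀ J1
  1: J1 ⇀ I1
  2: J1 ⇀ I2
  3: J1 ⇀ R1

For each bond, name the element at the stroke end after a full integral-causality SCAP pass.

#0 stroke→Sf1  (Sf1 fixes flow; stroke at Sf1)
#1 stroke→I1  (I1 outputs flow p/I1)
#2 stroke→I2  (I2 outputs flow p/I2)
#3 stroke→J1  (J1: last free bond brings effort in)

β0 →Sf1
β1 →I1
β2 →I2
β3 →J1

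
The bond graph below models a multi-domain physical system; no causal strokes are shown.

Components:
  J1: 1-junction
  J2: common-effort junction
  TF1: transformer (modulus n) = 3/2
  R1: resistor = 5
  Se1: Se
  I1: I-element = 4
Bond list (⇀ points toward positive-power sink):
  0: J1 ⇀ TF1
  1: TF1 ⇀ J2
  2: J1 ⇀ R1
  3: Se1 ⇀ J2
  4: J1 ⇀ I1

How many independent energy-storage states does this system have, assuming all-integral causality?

b3 |J2  (Se1: effort source, stroke at far end)
b1 |TF1  (J2 effort already set via bond 3)
b0 |J1  (TF1 one-in-one-out from 1)
b4 |I1  (I1: I, integral causality)
b2 |J1  (1-jn J1 has f-setter on 4)

1  (I1 all integral)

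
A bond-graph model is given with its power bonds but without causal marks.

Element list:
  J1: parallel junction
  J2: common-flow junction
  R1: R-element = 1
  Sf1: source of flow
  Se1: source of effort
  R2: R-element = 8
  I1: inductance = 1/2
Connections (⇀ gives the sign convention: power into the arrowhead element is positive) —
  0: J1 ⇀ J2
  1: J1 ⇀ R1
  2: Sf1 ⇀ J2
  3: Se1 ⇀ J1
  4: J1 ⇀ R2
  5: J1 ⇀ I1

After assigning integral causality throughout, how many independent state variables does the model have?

1  (I1 all integral)

β2 stroke→Sf1  (Sf1: flow source, stroke at near end)
β3 stroke→J1  (Se1 (Se) sets effort on bond)
β0 stroke→J2  (0-jn J1 has e-setter on 3)
β1 stroke→R1  (J1 effort already set via bond 3)
β4 stroke→R2  (0-jn J1 has e-setter on 3)
β5 stroke→I1  (common-e at J1 fixed by 3)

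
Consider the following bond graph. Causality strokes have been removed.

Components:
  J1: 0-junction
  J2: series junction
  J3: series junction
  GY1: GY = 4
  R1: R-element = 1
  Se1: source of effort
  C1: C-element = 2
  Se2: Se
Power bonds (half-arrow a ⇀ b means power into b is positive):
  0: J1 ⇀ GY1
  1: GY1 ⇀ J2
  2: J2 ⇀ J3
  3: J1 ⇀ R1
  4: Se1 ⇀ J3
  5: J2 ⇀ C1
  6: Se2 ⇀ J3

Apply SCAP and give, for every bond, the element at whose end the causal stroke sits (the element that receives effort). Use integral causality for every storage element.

bond 0 stroke→GY1
bond 1 stroke→GY1
bond 2 stroke→J2
bond 3 stroke→J1
bond 4 stroke→J3
bond 5 stroke→J2
bond 6 stroke→J3

β4 |J3  (Se1 (Se) sets effort on bond)
β6 |J3  (source Se2 imposes e)
β2 |J2  (only one flow-in slot at J3)
β5 |J2  (C1 outputs effort q/C1)
β1 |GY1  (only one flow-in slot at J2)
β0 |GY1  (GY GY1: same side as bond 1)
β3 |J1  (J1 needs exactly one e-in)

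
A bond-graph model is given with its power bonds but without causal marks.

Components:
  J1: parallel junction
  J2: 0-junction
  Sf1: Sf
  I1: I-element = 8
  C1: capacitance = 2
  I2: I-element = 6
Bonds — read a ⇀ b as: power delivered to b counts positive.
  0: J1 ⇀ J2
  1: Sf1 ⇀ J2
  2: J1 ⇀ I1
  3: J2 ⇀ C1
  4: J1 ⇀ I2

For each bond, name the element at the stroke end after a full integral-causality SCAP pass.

bond 1 →Sf1  (Sf1: flow source, stroke at near end)
bond 2 →I1  (I1 integral (f out))
bond 3 →J2  (prefer integral on C1)
bond 0 →J1  (J2 effort already set via bond 3)
bond 4 →I2  (common-e at J1 fixed by 0)

#0 stroke at J1
#1 stroke at Sf1
#2 stroke at I1
#3 stroke at J2
#4 stroke at I2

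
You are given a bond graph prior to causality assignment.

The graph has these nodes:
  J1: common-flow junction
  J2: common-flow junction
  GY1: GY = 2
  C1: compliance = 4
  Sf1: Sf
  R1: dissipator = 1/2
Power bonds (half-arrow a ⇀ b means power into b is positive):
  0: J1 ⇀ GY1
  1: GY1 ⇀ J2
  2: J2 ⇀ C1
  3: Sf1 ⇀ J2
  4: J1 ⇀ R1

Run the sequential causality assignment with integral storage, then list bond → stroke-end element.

b0 |J1
b1 |J2
b2 |J2
b3 |Sf1
b4 |R1

#3 |Sf1  (Sf1 fixes flow; stroke at Sf1)
#1 |J2  (J2 flow already set via bond 3)
#2 |J2  (1-jn J2 has f-setter on 3)
#0 |J1  (GY1 both-in/both-out from 1)
#4 |R1  (J1 needs exactly one f-in)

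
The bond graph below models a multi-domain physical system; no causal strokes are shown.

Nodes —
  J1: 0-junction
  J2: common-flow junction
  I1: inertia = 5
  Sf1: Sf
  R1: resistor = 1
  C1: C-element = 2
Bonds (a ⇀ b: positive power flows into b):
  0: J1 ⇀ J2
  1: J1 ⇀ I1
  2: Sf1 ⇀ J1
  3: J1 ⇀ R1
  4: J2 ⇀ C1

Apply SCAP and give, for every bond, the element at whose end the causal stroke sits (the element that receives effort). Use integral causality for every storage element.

β2 →Sf1  (Sf1 (Sf) sets flow on bond)
β1 →I1  (prefer integral on I1)
β4 →J2  (prefer integral on C1)
β0 →J1  (closing 1-jn rule on J2)
β3 →R1  (J1: bond 0 brought effort, rest push out)

#0 |J1
#1 |I1
#2 |Sf1
#3 |R1
#4 |J2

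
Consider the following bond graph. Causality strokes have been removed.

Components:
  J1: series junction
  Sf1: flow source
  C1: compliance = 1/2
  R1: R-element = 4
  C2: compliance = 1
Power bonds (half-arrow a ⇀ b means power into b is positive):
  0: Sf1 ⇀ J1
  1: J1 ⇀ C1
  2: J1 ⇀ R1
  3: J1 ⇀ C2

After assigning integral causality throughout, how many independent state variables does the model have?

bond 0 stroke→Sf1  (Sf1: flow source, stroke at near end)
bond 1 stroke→J1  (common-f at J1 fixed by 0)
bond 2 stroke→J1  (J1 flow already set via bond 0)
bond 3 stroke→J1  (J1 flow already set via bond 0)

2  (C1, C2 all integral)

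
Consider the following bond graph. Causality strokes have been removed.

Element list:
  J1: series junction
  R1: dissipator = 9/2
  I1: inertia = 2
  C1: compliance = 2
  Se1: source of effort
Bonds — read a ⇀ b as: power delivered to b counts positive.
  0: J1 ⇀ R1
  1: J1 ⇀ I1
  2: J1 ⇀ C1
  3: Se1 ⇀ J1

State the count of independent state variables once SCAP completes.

2  (C1, I1 all integral)

b3 stroke→J1  (Se1: effort source, stroke at far end)
b1 stroke→I1  (I1 outputs flow p/I1)
b0 stroke→J1  (J1: bond 1 brought flow, rest push out)
b2 stroke→J1  (J1 flow already set via bond 1)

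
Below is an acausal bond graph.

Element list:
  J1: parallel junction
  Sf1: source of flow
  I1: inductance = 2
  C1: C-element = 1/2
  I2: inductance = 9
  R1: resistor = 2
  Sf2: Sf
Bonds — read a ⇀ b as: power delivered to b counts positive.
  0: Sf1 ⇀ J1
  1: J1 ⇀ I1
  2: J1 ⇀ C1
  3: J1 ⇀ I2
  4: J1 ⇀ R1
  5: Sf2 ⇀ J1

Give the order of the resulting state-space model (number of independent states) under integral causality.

#0 stroke at Sf1  (Sf1 (Sf) sets flow on bond)
#5 stroke at Sf2  (Sf2 fixes flow; stroke at Sf2)
#1 stroke at I1  (prefer integral on I1)
#2 stroke at J1  (C1 outputs effort q/C1)
#3 stroke at I2  (J1: bond 2 brought effort, rest push out)
#4 stroke at R1  (J1 effort already set via bond 2)

3  (C1, I1, I2 all integral)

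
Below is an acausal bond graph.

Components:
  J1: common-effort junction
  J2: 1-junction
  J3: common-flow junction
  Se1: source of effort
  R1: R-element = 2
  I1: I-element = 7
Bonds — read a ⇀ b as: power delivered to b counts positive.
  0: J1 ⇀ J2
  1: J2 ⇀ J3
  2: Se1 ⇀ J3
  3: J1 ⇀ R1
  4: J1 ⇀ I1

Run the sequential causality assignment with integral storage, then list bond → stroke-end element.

bond 2 →J3  (source Se1 imposes e)
bond 1 →J2  (closing 1-jn rule on J3)
bond 0 →J1  (J2 needs exactly one f-in)
bond 3 →R1  (J1 effort already set via bond 0)
bond 4 →I1  (J1: bond 0 brought effort, rest push out)

β0 stroke at J1
β1 stroke at J2
β2 stroke at J3
β3 stroke at R1
β4 stroke at I1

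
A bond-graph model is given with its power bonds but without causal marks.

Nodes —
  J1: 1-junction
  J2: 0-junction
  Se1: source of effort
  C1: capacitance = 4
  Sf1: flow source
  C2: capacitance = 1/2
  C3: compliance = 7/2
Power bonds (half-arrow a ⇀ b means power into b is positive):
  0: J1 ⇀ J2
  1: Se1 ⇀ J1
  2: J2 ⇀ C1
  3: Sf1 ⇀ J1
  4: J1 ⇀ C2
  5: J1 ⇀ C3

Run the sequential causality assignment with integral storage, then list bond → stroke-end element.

bond 0 stroke at J1
bond 1 stroke at J1
bond 2 stroke at J2
bond 3 stroke at Sf1
bond 4 stroke at J1
bond 5 stroke at J1

β1 →J1  (Se1 fixes effort; stroke away)
β3 →Sf1  (Sf1 (Sf) sets flow on bond)
β0 →J1  (common-f at J1 fixed by 3)
β4 →J1  (J1 flow already set via bond 3)
β5 →J1  (1-jn J1 has f-setter on 3)
β2 →J2  (J2: last free bond brings effort in)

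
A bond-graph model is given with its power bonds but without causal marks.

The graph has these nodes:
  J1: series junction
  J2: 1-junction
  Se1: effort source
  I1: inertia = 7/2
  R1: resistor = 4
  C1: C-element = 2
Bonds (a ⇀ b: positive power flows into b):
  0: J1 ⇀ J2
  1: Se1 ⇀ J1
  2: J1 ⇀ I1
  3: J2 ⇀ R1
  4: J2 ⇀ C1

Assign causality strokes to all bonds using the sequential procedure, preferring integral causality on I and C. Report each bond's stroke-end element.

β0 →J1
β1 →J1
β2 →I1
β3 →J2
β4 →J2

b1 |J1  (Se1 fixes effort; stroke away)
b2 |I1  (I1 outputs flow p/I1)
b0 |J1  (J1 flow already set via bond 2)
b3 |J2  (J2: bond 0 brought flow, rest push out)
b4 |J2  (1-jn J2 has f-setter on 0)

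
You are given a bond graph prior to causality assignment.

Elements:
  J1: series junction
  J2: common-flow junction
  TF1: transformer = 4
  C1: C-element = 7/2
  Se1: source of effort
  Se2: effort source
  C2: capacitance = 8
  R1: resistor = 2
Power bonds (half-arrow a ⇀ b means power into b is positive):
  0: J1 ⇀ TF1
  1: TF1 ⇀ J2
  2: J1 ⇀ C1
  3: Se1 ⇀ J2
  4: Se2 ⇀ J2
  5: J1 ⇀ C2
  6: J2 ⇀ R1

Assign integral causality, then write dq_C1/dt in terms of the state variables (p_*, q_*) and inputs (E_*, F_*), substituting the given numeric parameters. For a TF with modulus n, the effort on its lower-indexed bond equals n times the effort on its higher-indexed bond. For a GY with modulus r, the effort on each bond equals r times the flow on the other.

#3 stroke at J2  (Se1 fixes effort; stroke away)
#4 stroke at J2  (Se2 (Se) sets effort on bond)
#2 stroke at J1  (C1 integral (e out))
#5 stroke at J1  (C2: C, integral causality)
#0 stroke at TF1  (closing 1-jn rule on J1)
#1 stroke at J2  (TF1: transformer flips bond 0)
#6 stroke at R1  (closing 1-jn rule on J2)

dq_C1/dt = E_Se1/8 + E_Se2/8 - q_C1/112 - q_C2/256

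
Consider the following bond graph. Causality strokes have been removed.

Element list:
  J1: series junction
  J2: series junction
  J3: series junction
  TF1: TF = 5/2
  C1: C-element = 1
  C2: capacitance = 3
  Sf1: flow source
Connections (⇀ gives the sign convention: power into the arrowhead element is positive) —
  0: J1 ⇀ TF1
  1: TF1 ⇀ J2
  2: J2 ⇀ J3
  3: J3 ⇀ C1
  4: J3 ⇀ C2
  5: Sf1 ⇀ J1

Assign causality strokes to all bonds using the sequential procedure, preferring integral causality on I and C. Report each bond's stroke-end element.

b0 |J1
b1 |TF1
b2 |J2
b3 |J3
b4 |J3
b5 |Sf1

#5 stroke→Sf1  (Sf1 (Sf) sets flow on bond)
#0 stroke→J1  (common-f at J1 fixed by 5)
#1 stroke→TF1  (TF1: transformer flips bond 0)
#2 stroke→J2  (1-jn J2 has f-setter on 1)
#3 stroke→J3  (common-f at J3 fixed by 2)
#4 stroke→J3  (J3 flow already set via bond 2)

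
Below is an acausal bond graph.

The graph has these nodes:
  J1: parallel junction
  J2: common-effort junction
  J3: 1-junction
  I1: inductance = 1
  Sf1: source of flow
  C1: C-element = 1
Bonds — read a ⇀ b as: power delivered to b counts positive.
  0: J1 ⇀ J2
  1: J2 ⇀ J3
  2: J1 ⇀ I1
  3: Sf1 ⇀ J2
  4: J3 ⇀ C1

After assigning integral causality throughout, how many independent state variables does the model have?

#3 |Sf1  (source Sf1 imposes f)
#2 |I1  (I1 integral (f out))
#0 |J1  (only one effort-in slot at J1)
#1 |J2  (J2: last free bond brings effort in)
#4 |J3  (1-jn J3 has f-setter on 1)

2  (C1, I1 all integral)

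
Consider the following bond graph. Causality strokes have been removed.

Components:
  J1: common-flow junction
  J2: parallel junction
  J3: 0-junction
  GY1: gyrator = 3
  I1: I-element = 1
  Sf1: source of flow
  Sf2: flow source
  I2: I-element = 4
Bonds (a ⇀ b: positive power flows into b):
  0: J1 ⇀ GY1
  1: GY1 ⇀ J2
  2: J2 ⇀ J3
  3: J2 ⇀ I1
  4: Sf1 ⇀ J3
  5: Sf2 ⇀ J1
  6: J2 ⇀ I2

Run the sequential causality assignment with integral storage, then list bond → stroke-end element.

b0 stroke→J1
b1 stroke→J2
b2 stroke→J3
b3 stroke→I1
b4 stroke→Sf1
b5 stroke→Sf2
b6 stroke→I2

β4 →Sf1  (Sf1 fixes flow; stroke at Sf1)
β5 →Sf2  (Sf2 (Sf) sets flow on bond)
β0 →J1  (J1 flow already set via bond 5)
β2 →J3  (J3 needs exactly one e-in)
β1 →J2  (through GY1, causality inverts; strokes same side of GY1)
β3 →I1  (0-jn J2 has e-setter on 1)
β6 →I2  (0-jn J2 has e-setter on 1)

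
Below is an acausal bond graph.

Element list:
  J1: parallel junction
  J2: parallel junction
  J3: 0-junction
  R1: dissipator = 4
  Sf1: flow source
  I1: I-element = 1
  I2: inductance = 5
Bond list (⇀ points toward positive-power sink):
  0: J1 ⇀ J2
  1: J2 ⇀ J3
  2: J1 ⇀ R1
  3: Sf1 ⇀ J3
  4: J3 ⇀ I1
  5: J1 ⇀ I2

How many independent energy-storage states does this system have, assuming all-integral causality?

#3 →Sf1  (Sf1 fixes flow; stroke at Sf1)
#4 →I1  (prefer integral on I1)
#1 →J3  (J3 needs exactly one e-in)
#0 →J2  (J2: last free bond brings effort in)
#5 →I2  (I2: I, integral causality)
#2 →J1  (only one effort-in slot at J1)

2  (I1, I2 all integral)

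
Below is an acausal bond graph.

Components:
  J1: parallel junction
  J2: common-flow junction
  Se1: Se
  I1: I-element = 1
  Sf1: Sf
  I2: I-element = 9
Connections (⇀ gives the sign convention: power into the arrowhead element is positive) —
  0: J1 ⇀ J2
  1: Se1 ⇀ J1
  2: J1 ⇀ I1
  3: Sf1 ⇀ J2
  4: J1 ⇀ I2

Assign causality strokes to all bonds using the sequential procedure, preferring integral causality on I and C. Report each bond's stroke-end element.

b1 |J1  (Se1 fixes effort; stroke away)
b3 |Sf1  (Sf1: flow source, stroke at near end)
b0 |J2  (J1: bond 1 brought effort, rest push out)
b2 |I1  (J1 effort already set via bond 1)
b4 |I2  (J1 effort already set via bond 1)

β0 |J2
β1 |J1
β2 |I1
β3 |Sf1
β4 |I2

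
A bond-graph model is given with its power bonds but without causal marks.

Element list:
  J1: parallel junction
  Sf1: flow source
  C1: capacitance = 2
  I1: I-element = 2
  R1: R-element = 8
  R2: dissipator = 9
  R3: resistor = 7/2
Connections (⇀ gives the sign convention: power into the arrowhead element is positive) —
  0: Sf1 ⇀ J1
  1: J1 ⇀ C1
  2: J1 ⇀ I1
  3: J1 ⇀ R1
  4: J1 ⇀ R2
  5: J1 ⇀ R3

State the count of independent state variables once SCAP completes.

bond 0 →Sf1  (source Sf1 imposes f)
bond 1 →J1  (prefer integral on C1)
bond 2 →I1  (J1: bond 1 brought effort, rest push out)
bond 3 →R1  (0-jn J1 has e-setter on 1)
bond 4 →R2  (J1 effort already set via bond 1)
bond 5 →R3  (common-e at J1 fixed by 1)

2  (C1, I1 all integral)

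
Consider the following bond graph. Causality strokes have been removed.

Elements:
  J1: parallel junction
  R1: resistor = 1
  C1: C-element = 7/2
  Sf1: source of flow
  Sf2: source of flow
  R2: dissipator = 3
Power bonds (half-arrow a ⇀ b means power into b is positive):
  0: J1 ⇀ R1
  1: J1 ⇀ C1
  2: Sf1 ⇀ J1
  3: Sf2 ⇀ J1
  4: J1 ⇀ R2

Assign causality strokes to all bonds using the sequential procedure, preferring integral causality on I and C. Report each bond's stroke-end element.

#0 →R1
#1 →J1
#2 →Sf1
#3 →Sf2
#4 →R2

#2 →Sf1  (Sf1 fixes flow; stroke at Sf1)
#3 →Sf2  (Sf2: flow source, stroke at near end)
#1 →J1  (C1: C, integral causality)
#0 →R1  (0-jn J1 has e-setter on 1)
#4 →R2  (J1: bond 1 brought effort, rest push out)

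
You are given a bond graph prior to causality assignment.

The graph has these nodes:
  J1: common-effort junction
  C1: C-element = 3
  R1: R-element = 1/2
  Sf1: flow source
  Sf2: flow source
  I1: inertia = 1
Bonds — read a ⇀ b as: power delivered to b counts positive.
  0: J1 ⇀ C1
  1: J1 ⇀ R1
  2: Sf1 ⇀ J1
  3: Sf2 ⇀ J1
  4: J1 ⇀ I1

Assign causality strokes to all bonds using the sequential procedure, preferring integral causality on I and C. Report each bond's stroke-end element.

#0 →J1
#1 →R1
#2 →Sf1
#3 →Sf2
#4 →I1

bond 2 |Sf1  (Sf1 fixes flow; stroke at Sf1)
bond 3 |Sf2  (source Sf2 imposes f)
bond 0 |J1  (prefer integral on C1)
bond 1 |R1  (0-jn J1 has e-setter on 0)
bond 4 |I1  (J1: bond 0 brought effort, rest push out)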